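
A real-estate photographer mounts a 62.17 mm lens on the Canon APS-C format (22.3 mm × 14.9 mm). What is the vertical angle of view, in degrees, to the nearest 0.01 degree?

Angle of view α = 2·arctan(h/2f) with h = 14.9 mm and f = 62.17 mm.
h/2f = 0.11983; arctan(0.11983) ≈ 6.8333°, so α ≈ 13.6666°.

13.67°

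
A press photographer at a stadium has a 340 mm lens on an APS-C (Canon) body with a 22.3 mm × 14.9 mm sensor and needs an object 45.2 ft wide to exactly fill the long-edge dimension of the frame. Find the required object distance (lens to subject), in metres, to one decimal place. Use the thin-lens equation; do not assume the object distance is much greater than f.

210.4 m

W: 45.2 ft × 304.8 mm/ft = 13776.96 mm.
Magnification m = w/W = dᵢ/dₒ; combined with 1/f = 1/dₒ + 1/dᵢ this gives dₒ = f·(1 + W/w).
dₒ = 340 mm × (1 + 13777/22.3) = 340 × 618.8009 ≈ 210392.298 mm = 210.392 m.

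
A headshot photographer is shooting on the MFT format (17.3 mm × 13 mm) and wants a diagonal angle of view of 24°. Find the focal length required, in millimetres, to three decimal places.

50.904 mm

Sensor diagonal = √(17.3² + 13²) = √468.2900 ≈ 21.6400 mm.
From α = 2·arctan(d/2f) we get f = d / (2·tan(α/2)).
With d = 21.6400 mm and α/2 = 12°, tan(α/2) ≈ 0.21256, so f ≈ 21.6400 / 0.42511 ≈ 50.9041 mm.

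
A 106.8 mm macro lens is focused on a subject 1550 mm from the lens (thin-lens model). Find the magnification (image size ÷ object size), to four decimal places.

Thin lens: 1/f = 1/dₒ + 1/dᵢ → 1/dᵢ = 1/106.8 − 1/1550 = 0.0087181 mm⁻¹, so dᵢ ≈ 114.7034 mm.
Magnification m = dᵢ/dₒ = 114.7034/1550 ≈ 0.07400.

0.0740×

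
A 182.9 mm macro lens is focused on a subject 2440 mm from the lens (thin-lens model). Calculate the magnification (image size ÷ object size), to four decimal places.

Thin lens: 1/f = 1/dₒ + 1/dᵢ → 1/dᵢ = 1/182.9 − 1/2440 = 0.0050576 mm⁻¹, so dᵢ ≈ 197.7210 mm.
Magnification m = dᵢ/dₒ = 197.7210/2440 ≈ 0.08103.

0.0810×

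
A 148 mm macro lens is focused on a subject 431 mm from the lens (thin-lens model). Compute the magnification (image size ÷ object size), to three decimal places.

Thin lens: 1/f = 1/dₒ + 1/dᵢ → 1/dᵢ = 1/148 − 1/431 = 0.0044366 mm⁻¹, so dᵢ ≈ 225.3993 mm.
Magnification m = dᵢ/dₒ = 225.3993/431 ≈ 0.52297.

0.523×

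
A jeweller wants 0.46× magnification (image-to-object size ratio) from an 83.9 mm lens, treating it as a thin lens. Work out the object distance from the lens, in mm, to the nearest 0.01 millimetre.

With m = dᵢ/dₒ and 1/f = 1/dₒ + 1/dᵢ, substituting dᵢ = m·dₒ gives 1/f = (1 + 1/m)/dₒ, hence dₒ = f·(1 + 1/m).
dₒ = 83.9 × (1 + 1/0.46) = 83.9 × 3.17391 ≈ 266.291 mm.

266.29 mm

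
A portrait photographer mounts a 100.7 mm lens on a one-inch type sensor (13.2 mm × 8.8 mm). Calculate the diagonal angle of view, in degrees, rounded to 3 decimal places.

Sensor diagonal = √(13.2² + 8.8²) = √251.6800 ≈ 15.8644 mm.
Angle of view α = 2·arctan(d/2f) with d = 15.8644 mm and f = 100.7 mm.
d/2f = 0.07877; arctan(0.07877) ≈ 4.5039°, so α ≈ 9.0079°.

9.008°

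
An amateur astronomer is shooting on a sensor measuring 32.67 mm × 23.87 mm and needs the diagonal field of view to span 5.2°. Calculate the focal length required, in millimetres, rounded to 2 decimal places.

Sensor diagonal = √(32.67² + 23.87²) = √1637.1058 ≈ 40.4612 mm.
From α = 2·arctan(d/2f) we get f = d / (2·tan(α/2)).
With d = 40.4612 mm and α/2 = 2.6°, tan(α/2) ≈ 0.04541, so f ≈ 40.4612 / 0.09082 ≈ 445.5120 mm.

445.51 mm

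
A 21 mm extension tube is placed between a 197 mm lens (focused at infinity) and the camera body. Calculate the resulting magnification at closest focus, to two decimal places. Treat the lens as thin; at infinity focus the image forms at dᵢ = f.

The tube moves the image plane from f to f + e, so dᵢ = 197 + 21 = 218 mm. Focus is achieved when 1/f = 1/dₒ + 1/dᵢ, giving dₒ = 1/(1/f − 1/(f+e)).
Magnification m = dᵢ/dₒ = (f+e)·(1/f − 1/(f+e)) = e/f = 21/197 ≈ 0.1066.

0.11×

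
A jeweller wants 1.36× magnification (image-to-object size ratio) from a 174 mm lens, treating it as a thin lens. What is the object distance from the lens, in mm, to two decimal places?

With m = dᵢ/dₒ and 1/f = 1/dₒ + 1/dᵢ, substituting dᵢ = m·dₒ gives 1/f = (1 + 1/m)/dₒ, hence dₒ = f·(1 + 1/m).
dₒ = 174 × (1 + 1/1.36) = 174 × 1.73529 ≈ 301.941 mm.

301.94 mm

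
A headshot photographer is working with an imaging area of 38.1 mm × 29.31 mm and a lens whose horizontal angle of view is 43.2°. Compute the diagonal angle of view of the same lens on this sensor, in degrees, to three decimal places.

53.087°

From the horizontal AOV: f = 38.1 / (2·tan(21.6°)) = 38.1 / 0.79186 ≈ 48.1148 mm.
Sensor diagonal = √(38.1² + 29.31²) = √2310.6861 ≈ 48.0696 mm.
Diagonal AOV = 2·arctan(48.0696 / (2 × 48.1148)) = 2·arctan(0.49953) ≈ 53.0870°.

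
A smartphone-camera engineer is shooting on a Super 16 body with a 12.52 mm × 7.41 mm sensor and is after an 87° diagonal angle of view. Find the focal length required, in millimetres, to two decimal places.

7.67 mm

Sensor diagonal = √(12.52² + 7.41²) = √211.6585 ≈ 14.5485 mm.
From α = 2·arctan(d/2f) we get f = d / (2·tan(α/2)).
With d = 14.5485 mm and α/2 = 43.5°, tan(α/2) ≈ 0.94896, so f ≈ 14.5485 / 1.89793 ≈ 7.6655 mm.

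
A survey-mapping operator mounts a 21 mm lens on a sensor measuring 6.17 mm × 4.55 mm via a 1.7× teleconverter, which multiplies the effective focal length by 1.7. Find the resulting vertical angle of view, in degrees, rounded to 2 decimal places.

7.29°

Effective focal length f = 21 × 1.7 = 35.7 mm.
α = 2·arctan(4.55 / (2 × 35.7)) = 2·arctan(0.06373) ≈ 7.2925°.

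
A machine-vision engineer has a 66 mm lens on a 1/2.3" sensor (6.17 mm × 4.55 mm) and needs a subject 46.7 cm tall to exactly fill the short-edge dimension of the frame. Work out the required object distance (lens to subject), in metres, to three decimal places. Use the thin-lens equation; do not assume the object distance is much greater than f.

6.840 m

W: 46.7 cm = 467 mm.
Magnification m = h/W = dᵢ/dₒ; combined with 1/f = 1/dₒ + 1/dᵢ this gives dₒ = f·(1 + W/h).
dₒ = 66 mm × (1 + 467/4.55) = 66 × 103.6374 ≈ 6840.066 mm = 6.84007 m.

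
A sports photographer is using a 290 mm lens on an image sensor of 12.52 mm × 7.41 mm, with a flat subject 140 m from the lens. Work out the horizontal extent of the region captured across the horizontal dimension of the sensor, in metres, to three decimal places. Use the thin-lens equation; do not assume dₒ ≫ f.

dₒ: 140 m = 140000 mm.
Similar triangles through the lens centre give W/dₒ = w/dᵢ; with 1/f = 1/dₒ + 1/dᵢ this gives W = w·(dₒ − f)/f.
W = 12.52 mm × (140000 − 290) / 290 = 12.52 × 481.7586 ≈ 6031.618 mm = 6.03162 m.

6.032 m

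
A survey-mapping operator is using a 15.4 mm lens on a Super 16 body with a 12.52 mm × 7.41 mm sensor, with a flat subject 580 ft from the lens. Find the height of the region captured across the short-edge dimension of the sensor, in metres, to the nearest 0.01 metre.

dₒ: 580 ft × 304.8 mm/ft = 176783.99 mm.
Similar triangles through the lens centre give W/dₒ = h/dᵢ; with 1/f = 1/dₒ + 1/dᵢ this gives W = h·(dₒ − f)/f.
W = 7.41 mm × (176784 − 15.4) / 15.4 = 7.41 × 11478.4802 ≈ 85055.538 mm = 85.0555 m.

85.06 m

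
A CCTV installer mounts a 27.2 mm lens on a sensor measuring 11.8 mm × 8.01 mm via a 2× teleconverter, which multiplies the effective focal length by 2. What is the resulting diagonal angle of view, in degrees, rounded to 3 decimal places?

Effective focal length f = 27.2 × 2 = 54.4 mm.
Sensor diagonal = √(11.8² + 8.01²) = √203.4001 ≈ 14.2618 mm.
α = 2·arctan(14.262 / (2 × 54.4)) = 2·arctan(0.13108) ≈ 14.9359°.

14.936°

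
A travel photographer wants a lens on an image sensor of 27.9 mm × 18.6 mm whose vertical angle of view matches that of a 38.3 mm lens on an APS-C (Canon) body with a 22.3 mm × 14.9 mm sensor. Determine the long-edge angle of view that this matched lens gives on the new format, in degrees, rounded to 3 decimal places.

32.532°

Equal vertical AOV ⇒ f₂ = f₁ · 18.6/14.9 = 38.3 × 1.24832 ≈ 47.8107 mm.
Long-edge AOV on the new format = 2·arctan(27.9 / (2 × 47.8107)) = 2·arctan(0.29178) ≈ 32.5319°.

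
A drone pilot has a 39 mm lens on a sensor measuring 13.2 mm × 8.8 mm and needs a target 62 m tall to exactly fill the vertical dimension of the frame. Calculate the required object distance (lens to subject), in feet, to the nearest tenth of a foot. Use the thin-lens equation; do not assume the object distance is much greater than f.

901.6 ft

W: 62 m = 62000 mm.
Magnification m = h/W = dᵢ/dₒ; combined with 1/f = 1/dₒ + 1/dᵢ this gives dₒ = f·(1 + W/h).
dₒ = 39 mm × (1 + 62000/8.8) = 39 × 7046.4545 ≈ 274811.727 mm = 274811.727/304.8 ft = 901.613 ft.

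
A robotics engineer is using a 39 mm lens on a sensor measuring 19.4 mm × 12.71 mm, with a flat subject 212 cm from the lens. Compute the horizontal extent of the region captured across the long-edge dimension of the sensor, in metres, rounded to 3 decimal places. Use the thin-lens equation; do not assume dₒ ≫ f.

1.035 m

dₒ: 212 cm = 2120 mm.
Similar triangles through the lens centre give W/dₒ = w/dᵢ; with 1/f = 1/dₒ + 1/dᵢ this gives W = w·(dₒ − f)/f.
W = 19.4 mm × (2120 − 39) / 39 = 19.4 × 53.3590 ≈ 1035.164 mm = 1.03516 m.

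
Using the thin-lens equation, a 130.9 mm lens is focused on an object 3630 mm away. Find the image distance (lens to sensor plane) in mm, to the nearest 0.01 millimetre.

135.80 mm

1/dᵢ = 1/f − 1/dₒ = 1/130.9 − 1/3630 = 0.0073639 mm⁻¹.
dᵢ = 1/0.0073639 ≈ 135.7969 mm.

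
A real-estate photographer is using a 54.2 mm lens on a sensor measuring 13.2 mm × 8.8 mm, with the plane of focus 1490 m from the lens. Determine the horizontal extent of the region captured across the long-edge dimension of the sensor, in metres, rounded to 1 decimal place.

362.9 m

dₒ: 1490 m = 1.49e+06 mm.
Similar triangles through the lens centre give W/dₒ = w/dᵢ; with 1/f = 1/dₒ + 1/dᵢ this gives W = w·(dₒ − f)/f.
W = 13.2 mm × (1.49e+06 − 54.2) / 54.2 = 13.2 × 27489.7749 ≈ 362865.029 mm = 362.865 m.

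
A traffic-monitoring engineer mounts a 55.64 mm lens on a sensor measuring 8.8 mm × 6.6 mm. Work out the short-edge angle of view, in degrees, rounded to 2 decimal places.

Angle of view α = 2·arctan(h/2f) with h = 6.6 mm and f = 55.64 mm.
h/2f = 0.05931; arctan(0.05931) ≈ 3.3942°, so α ≈ 6.7885°.

6.79°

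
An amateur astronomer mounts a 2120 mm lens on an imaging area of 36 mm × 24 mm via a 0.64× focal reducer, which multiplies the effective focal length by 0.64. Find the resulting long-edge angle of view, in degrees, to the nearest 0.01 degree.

Effective focal length f = 2120 × 0.64 = 1356.8 mm.
α = 2·arctan(36 / (2 × 1356.8)) = 2·arctan(0.01327) ≈ 1.5201°.

1.52°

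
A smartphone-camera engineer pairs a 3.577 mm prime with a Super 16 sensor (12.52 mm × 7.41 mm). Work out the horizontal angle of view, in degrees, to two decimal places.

120.51°

Angle of view α = 2·arctan(w/2f) with w = 12.52 mm and f = 3.577 mm.
w/2f = 1.75007; arctan(1.75007) ≈ 60.2561°, so α ≈ 120.5122°.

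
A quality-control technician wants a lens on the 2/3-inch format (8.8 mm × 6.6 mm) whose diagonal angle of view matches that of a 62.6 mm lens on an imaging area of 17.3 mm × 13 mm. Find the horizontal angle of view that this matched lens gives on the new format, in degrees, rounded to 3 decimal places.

Sensor diagonal = √(17.3² + 13²) = √468.2900 ≈ 21.6400 mm.
Sensor diagonal = √(8.8² + 6.6²) = √121.0000 ≈ 11.0000 mm.
Equal diagonal AOV ⇒ f₂ = f₁ · 11.0000/21.6400 = 62.6 × 0.50832 ≈ 31.8207 mm.
Horizontal AOV on the new format = 2·arctan(8.8 / (2 × 31.8207)) = 2·arctan(0.13827) ≈ 15.7453°.

15.745°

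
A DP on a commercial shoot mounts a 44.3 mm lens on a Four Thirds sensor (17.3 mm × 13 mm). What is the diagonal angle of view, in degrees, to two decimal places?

Sensor diagonal = √(17.3² + 13²) = √468.2900 ≈ 21.6400 mm.
Angle of view α = 2·arctan(d/2f) with d = 21.6400 mm and f = 44.3 mm.
d/2f = 0.24424; arctan(0.24424) ≈ 13.7254°, so α ≈ 27.4509°.

27.45°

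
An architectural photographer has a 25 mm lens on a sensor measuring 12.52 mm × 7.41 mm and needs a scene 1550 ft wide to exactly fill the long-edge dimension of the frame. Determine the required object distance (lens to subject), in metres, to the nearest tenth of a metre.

943.4 m

W: 1550 ft × 304.8 mm/ft = 472439.98 mm.
Magnification m = w/W = dᵢ/dₒ; combined with 1/f = 1/dₒ + 1/dᵢ this gives dₒ = f·(1 + W/w).
dₒ = 25 mm × (1 + 472440/12.52) = 25 × 37735.8231 ≈ 943395.577 mm = 943.396 m.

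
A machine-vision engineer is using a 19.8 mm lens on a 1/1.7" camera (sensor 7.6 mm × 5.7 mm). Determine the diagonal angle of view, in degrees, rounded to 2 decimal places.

26.98°

Sensor diagonal = √(7.6² + 5.7²) = √90.2500 ≈ 9.5000 mm.
Angle of view α = 2·arctan(d/2f) with d = 9.5000 mm and f = 19.8 mm.
d/2f = 0.23990; arctan(0.23990) ≈ 13.4903°, so α ≈ 26.9805°.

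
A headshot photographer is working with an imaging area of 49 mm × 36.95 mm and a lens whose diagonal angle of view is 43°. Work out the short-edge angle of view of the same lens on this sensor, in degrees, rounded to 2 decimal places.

Sensor diagonal = √(49² + 36.95²) = √3766.3025 ≈ 61.3702 mm.
From the diagonal AOV: f = 61.3702 / (2·tan(21.5°)) = 61.3702 / 0.78782 ≈ 77.8987 mm.
Short-edge AOV = 2·arctan(36.95 / (2 × 77.8987)) = 2·arctan(0.23717) ≈ 26.6843°.

26.68°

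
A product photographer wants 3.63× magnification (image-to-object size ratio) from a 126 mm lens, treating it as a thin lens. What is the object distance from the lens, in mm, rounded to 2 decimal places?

With m = dᵢ/dₒ and 1/f = 1/dₒ + 1/dᵢ, substituting dᵢ = m·dₒ gives 1/f = (1 + 1/m)/dₒ, hence dₒ = f·(1 + 1/m).
dₒ = 126 × (1 + 1/3.63) = 126 × 1.27548 ≈ 160.711 mm.

160.71 mm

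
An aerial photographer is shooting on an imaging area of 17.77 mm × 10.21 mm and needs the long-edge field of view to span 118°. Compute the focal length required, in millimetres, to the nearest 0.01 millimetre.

5.34 mm

From α = 2·arctan(w/2f) we get f = w / (2·tan(α/2)).
With w = 17.77 mm and α/2 = 59°, tan(α/2) ≈ 1.66428, so f ≈ 17.77 / 3.32856 ≈ 5.3386 mm.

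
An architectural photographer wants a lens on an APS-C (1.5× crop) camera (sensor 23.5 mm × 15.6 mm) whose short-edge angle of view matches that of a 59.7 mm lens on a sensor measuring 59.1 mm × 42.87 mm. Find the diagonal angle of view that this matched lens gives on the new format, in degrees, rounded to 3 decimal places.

65.983°

Equal short-edge AOV ⇒ f₂ = f₁ · 15.6/42.87 = 59.7 × 0.36389 ≈ 21.7243 mm.
Sensor diagonal = √(23.5² + 15.6²) = √795.6100 ≈ 28.2066 mm.
Diagonal AOV on the new format = 2·arctan(28.2066 / (2 × 21.7243)) = 2·arctan(0.64919) ≈ 65.9828°.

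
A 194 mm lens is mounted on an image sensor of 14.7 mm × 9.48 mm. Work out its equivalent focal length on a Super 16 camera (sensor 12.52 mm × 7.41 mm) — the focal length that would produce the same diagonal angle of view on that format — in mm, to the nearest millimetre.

161 mm

Sensor diagonal = √(14.7² + 9.48²) = √305.9604 ≈ 17.4917 mm.
Sensor diagonal = √(12.52² + 7.41²) = √211.6585 ≈ 14.5485 mm.
Equal angle of view means equal diagonal/f ratio, so f₂ = f₁ · (diagonal₂/diagonal₁) = 194 × 14.5485/17.4917.
f₂ = 194 × 0.83174 ≈ 161.357 mm.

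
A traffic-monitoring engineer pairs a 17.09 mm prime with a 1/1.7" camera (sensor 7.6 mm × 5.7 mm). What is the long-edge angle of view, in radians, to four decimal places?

Angle of view α = 2·arctan(w/2f) with w = 7.6 mm and f = 17.09 mm.
w/2f = 0.22235; arctan(0.22235) ≈ 0.2188 rad, so α ≈ 0.4376 rad.

0.4376 rad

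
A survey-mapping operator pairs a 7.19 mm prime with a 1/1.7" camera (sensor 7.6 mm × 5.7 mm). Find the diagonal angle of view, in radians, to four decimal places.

1.1676 rad

Sensor diagonal = √(7.6² + 5.7²) = √90.2500 ≈ 9.5000 mm.
Angle of view α = 2·arctan(d/2f) with d = 9.5000 mm and f = 7.19 mm.
d/2f = 0.66064; arctan(0.66064) ≈ 0.5838 rad, so α ≈ 1.1676 rad.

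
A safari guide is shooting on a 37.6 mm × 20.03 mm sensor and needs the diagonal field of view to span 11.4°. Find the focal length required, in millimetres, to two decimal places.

213.41 mm

Sensor diagonal = √(37.6² + 20.03²) = √1814.9609 ≈ 42.6024 mm.
From α = 2·arctan(d/2f) we get f = d / (2·tan(α/2)).
With d = 42.6024 mm and α/2 = 5.7°, tan(α/2) ≈ 0.09981, so f ≈ 42.6024 / 0.19963 ≈ 213.4103 mm.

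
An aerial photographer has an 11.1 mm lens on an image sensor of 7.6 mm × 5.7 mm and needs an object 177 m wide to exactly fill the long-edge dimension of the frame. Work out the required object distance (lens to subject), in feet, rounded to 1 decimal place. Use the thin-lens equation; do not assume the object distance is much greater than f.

848.2 ft

W: 177 m = 177000 mm.
Magnification m = w/W = dᵢ/dₒ; combined with 1/f = 1/dₒ + 1/dᵢ this gives dₒ = f·(1 + W/w).
dₒ = 11.1 mm × (1 + 177000/7.6) = 11.1 × 23290.4737 ≈ 258524.258 mm = 258524.258/304.8 ft = 848.177 ft.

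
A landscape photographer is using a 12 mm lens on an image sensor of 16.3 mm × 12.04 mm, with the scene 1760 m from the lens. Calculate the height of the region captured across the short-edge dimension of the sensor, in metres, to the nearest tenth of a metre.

1765.9 m

dₒ: 1760 m = 1.76e+06 mm.
Similar triangles through the lens centre give W/dₒ = h/dᵢ; with 1/f = 1/dₒ + 1/dᵢ this gives W = h·(dₒ − f)/f.
W = 12.04 mm × (1.76e+06 − 12) / 12 = 12.04 × 146665.6667 ≈ 1765854.627 mm = 1765.85 m.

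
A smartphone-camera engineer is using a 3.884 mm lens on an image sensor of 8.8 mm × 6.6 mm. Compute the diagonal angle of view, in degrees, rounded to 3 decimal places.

109.542°

Sensor diagonal = √(8.8² + 6.6²) = √121.0000 ≈ 11.0000 mm.
Angle of view α = 2·arctan(d/2f) with d = 11.0000 mm and f = 3.884 mm.
d/2f = 1.41607; arctan(1.41607) ≈ 54.7710°, so α ≈ 109.5419°.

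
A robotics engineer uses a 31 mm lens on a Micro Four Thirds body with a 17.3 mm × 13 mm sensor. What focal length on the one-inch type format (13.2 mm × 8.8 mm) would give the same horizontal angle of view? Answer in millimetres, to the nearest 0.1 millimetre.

23.7 mm

Equal angle of view means equal width/f ratio, so f₂ = f₁ · (width₂/width₁) = 31 × 13.2/17.3.
f₂ = 31 × 0.76301 ≈ 23.653 mm.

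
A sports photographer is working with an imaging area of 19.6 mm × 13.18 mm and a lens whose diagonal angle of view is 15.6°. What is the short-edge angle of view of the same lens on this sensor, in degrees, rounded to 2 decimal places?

8.74°

Sensor diagonal = √(19.6² + 13.18²) = √557.8724 ≈ 23.6193 mm.
From the diagonal AOV: f = 23.6193 / (2·tan(7.8°)) = 23.6193 / 0.27397 ≈ 86.2126 mm.
Short-edge AOV = 2·arctan(13.18 / (2 × 86.2126)) = 2·arctan(0.07644) ≈ 8.7423°.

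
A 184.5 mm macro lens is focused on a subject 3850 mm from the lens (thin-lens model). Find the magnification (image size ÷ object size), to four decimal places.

Thin lens: 1/f = 1/dₒ + 1/dᵢ → 1/dᵢ = 1/184.5 − 1/3850 = 0.0051603 mm⁻¹, so dᵢ ≈ 193.7867 mm.
Magnification m = dᵢ/dₒ = 193.7867/3850 ≈ 0.05033.

0.0503×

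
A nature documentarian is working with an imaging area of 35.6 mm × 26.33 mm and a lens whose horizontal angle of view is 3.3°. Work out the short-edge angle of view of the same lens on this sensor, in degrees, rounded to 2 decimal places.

From the horizontal AOV: f = 35.6 / (2·tan(1.65°)) = 35.6 / 0.05761 ≈ 617.9290 mm.
Short-edge AOV = 2·arctan(26.33 / (2 × 617.9290)) = 2·arctan(0.02131) ≈ 2.4410°.

2.44°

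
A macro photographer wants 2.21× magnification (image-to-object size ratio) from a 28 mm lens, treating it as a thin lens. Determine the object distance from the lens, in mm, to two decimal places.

With m = dᵢ/dₒ and 1/f = 1/dₒ + 1/dᵢ, substituting dᵢ = m·dₒ gives 1/f = (1 + 1/m)/dₒ, hence dₒ = f·(1 + 1/m).
dₒ = 28 × (1 + 1/2.21) = 28 × 1.45249 ≈ 40.670 mm.

40.67 mm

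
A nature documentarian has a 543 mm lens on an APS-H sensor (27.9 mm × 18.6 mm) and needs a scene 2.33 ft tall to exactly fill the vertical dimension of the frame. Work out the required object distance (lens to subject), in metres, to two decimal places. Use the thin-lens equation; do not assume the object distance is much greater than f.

W: 2.33 ft × 304.8 mm/ft = 710.18 mm.
Magnification m = h/W = dᵢ/dₒ; combined with 1/f = 1/dₒ + 1/dᵢ this gives dₒ = f·(1 + W/h).
dₒ = 543 mm × (1 + 710.184/18.6) = 543 × 39.1819 ≈ 21275.790 mm = 21.2758 m.

21.28 m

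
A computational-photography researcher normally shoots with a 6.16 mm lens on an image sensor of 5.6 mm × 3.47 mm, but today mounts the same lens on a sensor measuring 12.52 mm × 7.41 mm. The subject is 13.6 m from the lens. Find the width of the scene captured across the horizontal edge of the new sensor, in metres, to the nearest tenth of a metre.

The focal length stays 6.16 mm; the relevant sensor dimension is now w = 12.52 mm. Object distance dₒ = 13.6 m = 13600 mm.
Thin-lens field width W = w·(dₒ − f)/f = 12.52 × (13600 − 6.16)/6.16 ≈ 27629.038 mm = 27.629 m.

27.6 m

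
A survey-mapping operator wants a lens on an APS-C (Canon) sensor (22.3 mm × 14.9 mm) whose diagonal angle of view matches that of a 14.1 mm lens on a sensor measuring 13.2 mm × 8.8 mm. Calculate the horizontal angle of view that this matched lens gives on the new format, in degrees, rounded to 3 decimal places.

50.137°

Sensor diagonal = √(13.2² + 8.8²) = √251.6800 ≈ 15.8644 mm.
Sensor diagonal = √(22.3² + 14.9²) = √719.3000 ≈ 26.8198 mm.
Equal diagonal AOV ⇒ f₂ = f₁ · 26.8198/15.8644 = 14.1 × 1.69056 ≈ 23.8369 mm.
Horizontal AOV on the new format = 2·arctan(22.3 / (2 × 23.8369)) = 2·arctan(0.46776) ≈ 50.1368°.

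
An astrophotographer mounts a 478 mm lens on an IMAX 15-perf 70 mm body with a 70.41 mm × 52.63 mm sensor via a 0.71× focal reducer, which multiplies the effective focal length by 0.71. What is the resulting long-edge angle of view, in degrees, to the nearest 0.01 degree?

Effective focal length f = 478 × 0.71 = 339.38 mm.
α = 2·arctan(70.41 / (2 × 339.38)) = 2·arctan(0.10373) ≈ 11.8446°.

11.84°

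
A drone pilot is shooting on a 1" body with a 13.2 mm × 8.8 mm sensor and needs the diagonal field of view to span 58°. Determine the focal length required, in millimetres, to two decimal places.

Sensor diagonal = √(13.2² + 8.8²) = √251.6800 ≈ 15.8644 mm.
From α = 2·arctan(d/2f) we get f = d / (2·tan(α/2)).
With d = 15.8644 mm and α/2 = 29°, tan(α/2) ≈ 0.55431, so f ≈ 15.8644 / 1.10862 ≈ 14.3101 mm.

14.31 mm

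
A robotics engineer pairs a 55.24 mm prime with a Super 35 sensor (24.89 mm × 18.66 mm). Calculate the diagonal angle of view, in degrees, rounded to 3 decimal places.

Sensor diagonal = √(24.89² + 18.66²) = √967.7077 ≈ 31.1080 mm.
Angle of view α = 2·arctan(d/2f) with d = 31.1080 mm and f = 55.24 mm.
d/2f = 0.28157; arctan(0.28157) ≈ 15.7257°, so α ≈ 31.4514°.

31.451°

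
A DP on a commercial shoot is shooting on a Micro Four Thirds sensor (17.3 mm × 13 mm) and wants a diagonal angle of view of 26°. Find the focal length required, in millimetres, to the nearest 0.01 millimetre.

Sensor diagonal = √(17.3² + 13²) = √468.2900 ≈ 21.6400 mm.
From α = 2·arctan(d/2f) we get f = d / (2·tan(α/2)).
With d = 21.6400 mm and α/2 = 13°, tan(α/2) ≈ 0.23087, so f ≈ 21.6400 / 0.46174 ≈ 46.8666 mm.

46.87 mm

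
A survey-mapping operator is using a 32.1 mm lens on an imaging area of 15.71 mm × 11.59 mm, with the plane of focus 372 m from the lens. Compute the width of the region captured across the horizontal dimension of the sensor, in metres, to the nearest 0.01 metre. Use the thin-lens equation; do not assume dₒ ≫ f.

182.04 m

dₒ: 372 m = 372000 mm.
Similar triangles through the lens centre give W/dₒ = w/dᵢ; with 1/f = 1/dₒ + 1/dᵢ this gives W = w·(dₒ − f)/f.
W = 15.71 mm × (372000 − 32.1) / 32.1 = 15.71 × 11587.7850 ≈ 182044.103 mm = 182.044 m.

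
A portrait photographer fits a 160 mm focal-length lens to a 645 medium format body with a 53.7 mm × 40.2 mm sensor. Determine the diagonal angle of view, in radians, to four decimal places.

0.4133 rad

Sensor diagonal = √(53.7² + 40.2²) = √4499.7300 ≈ 67.0800 mm.
Angle of view α = 2·arctan(d/2f) with d = 67.0800 mm and f = 160 mm.
d/2f = 0.20963; arctan(0.20963) ≈ 0.2066 rad, so α ≈ 0.4133 rad.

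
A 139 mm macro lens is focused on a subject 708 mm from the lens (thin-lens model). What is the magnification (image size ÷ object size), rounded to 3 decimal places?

0.244×

Thin lens: 1/f = 1/dₒ + 1/dᵢ → 1/dᵢ = 1/139 − 1/708 = 0.0057818 mm⁻¹, so dᵢ ≈ 172.9561 mm.
Magnification m = dᵢ/dₒ = 172.9561/708 ≈ 0.24429.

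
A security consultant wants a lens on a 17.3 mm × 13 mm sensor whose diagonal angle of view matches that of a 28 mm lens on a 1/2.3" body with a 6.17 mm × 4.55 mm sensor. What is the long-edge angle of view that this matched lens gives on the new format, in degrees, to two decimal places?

12.49°

Sensor diagonal = √(6.17² + 4.55²) = √58.7714 ≈ 7.6663 mm.
Sensor diagonal = √(17.3² + 13²) = √468.2900 ≈ 21.6400 mm.
Equal diagonal AOV ⇒ f₂ = f₁ · 21.6400/7.6663 = 28 × 2.82276 ≈ 79.0374 mm.
Long-edge AOV on the new format = 2·arctan(17.3 / (2 × 79.0374)) = 2·arctan(0.10944) ≈ 12.4914°.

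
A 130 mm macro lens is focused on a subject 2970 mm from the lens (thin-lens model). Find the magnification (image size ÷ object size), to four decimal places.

0.0458×

Thin lens: 1/f = 1/dₒ + 1/dᵢ → 1/dᵢ = 1/130 − 1/2970 = 0.0073556 mm⁻¹, so dᵢ ≈ 135.9507 mm.
Magnification m = dᵢ/dₒ = 135.9507/2970 ≈ 0.04577.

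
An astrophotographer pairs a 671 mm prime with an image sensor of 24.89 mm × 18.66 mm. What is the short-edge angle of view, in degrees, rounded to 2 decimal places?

Angle of view α = 2·arctan(h/2f) with h = 18.66 mm and f = 671 mm.
h/2f = 0.01390; arctan(0.01390) ≈ 0.7966°, so α ≈ 1.5932°.

1.59°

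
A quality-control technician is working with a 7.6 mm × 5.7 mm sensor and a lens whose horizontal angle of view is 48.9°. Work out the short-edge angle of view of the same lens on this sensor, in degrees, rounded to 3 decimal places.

37.659°

From the horizontal AOV: f = 7.6 / (2·tan(24.45°)) = 7.6 / 0.90935 ≈ 8.3577 mm.
Short-edge AOV = 2·arctan(5.7 / (2 × 8.3577)) = 2·arctan(0.34100) ≈ 37.6592°.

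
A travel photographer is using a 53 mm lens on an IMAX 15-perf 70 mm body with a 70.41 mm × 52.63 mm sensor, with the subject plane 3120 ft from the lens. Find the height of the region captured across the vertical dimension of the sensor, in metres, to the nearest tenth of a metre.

dₒ: 3120 ft × 304.8 mm/ft = 950975.97 mm.
Similar triangles through the lens centre give W/dₒ = h/dᵢ; with 1/f = 1/dₒ + 1/dᵢ this gives W = h·(dₒ − f)/f.
W = 52.63 mm × (950976 − 53) / 53 = 52.63 × 17941.9428 ≈ 944284.451 mm = 944.284 m.

944.3 m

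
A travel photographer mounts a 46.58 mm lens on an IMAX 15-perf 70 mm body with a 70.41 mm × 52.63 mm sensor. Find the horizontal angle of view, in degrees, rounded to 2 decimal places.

74.16°

Angle of view α = 2·arctan(w/2f) with w = 70.41 mm and f = 46.58 mm.
w/2f = 0.75580; arctan(0.75580) ≈ 37.0819°, so α ≈ 74.1637°.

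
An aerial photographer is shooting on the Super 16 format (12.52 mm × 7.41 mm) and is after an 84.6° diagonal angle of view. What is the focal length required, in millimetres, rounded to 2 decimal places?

Sensor diagonal = √(12.52² + 7.41²) = √211.6585 ≈ 14.5485 mm.
From α = 2·arctan(d/2f) we get f = d / (2·tan(α/2)).
With d = 14.5485 mm and α/2 = 42.3°, tan(α/2) ≈ 0.90993, so f ≈ 14.5485 / 1.81986 ≈ 7.9943 mm.

7.99 mm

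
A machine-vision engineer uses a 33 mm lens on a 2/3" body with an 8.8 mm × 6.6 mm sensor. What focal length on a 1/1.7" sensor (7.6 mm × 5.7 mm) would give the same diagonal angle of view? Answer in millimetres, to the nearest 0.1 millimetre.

Sensor diagonal = √(8.8² + 6.6²) = √121.0000 ≈ 11.0000 mm.
Sensor diagonal = √(7.6² + 5.7²) = √90.2500 ≈ 9.5000 mm.
Equal angle of view means equal diagonal/f ratio, so f₂ = f₁ · (diagonal₂/diagonal₁) = 33 × 9.5000/11.0000.
f₂ = 33 × 0.86364 ≈ 28.500 mm.

28.5 mm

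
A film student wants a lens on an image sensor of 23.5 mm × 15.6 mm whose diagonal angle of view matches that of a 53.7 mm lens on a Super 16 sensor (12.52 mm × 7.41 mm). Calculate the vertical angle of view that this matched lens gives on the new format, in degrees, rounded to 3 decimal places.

Sensor diagonal = √(12.52² + 7.41²) = √211.6585 ≈ 14.5485 mm.
Sensor diagonal = √(23.5² + 15.6²) = √795.6100 ≈ 28.2066 mm.
Equal diagonal AOV ⇒ f₂ = f₁ · 28.2066/14.5485 = 53.7 × 1.93880 ≈ 104.1134 mm.
Vertical AOV on the new format = 2·arctan(15.6 / (2 × 104.1134)) = 2·arctan(0.07492) ≈ 8.5690°.

8.569°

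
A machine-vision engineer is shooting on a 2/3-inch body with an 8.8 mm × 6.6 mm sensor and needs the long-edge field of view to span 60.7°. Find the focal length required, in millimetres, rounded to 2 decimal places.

7.51 mm

From α = 2·arctan(w/2f) we get f = w / (2·tan(α/2)).
With w = 8.8 mm and α/2 = 30.35°, tan(α/2) ≈ 0.58552, so f ≈ 8.8 / 1.17105 ≈ 7.5146 mm.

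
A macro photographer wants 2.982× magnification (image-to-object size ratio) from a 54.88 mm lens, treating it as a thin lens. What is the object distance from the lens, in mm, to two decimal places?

73.28 mm

With m = dᵢ/dₒ and 1/f = 1/dₒ + 1/dᵢ, substituting dᵢ = m·dₒ gives 1/f = (1 + 1/m)/dₒ, hence dₒ = f·(1 + 1/m).
dₒ = 54.88 × (1 + 1/2.982) = 54.88 × 1.33535 ≈ 73.284 mm.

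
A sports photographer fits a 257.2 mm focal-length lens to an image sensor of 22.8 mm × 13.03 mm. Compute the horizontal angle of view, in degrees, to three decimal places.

5.076°

Angle of view α = 2·arctan(w/2f) with w = 22.8 mm and f = 257.2 mm.
w/2f = 0.04432; arctan(0.04432) ≈ 2.5379°, so α ≈ 5.0758°.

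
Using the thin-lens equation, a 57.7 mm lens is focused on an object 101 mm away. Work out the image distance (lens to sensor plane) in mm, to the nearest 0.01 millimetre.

1/dᵢ = 1/f − 1/dₒ = 1/57.7 − 1/101 = 0.0074300 mm⁻¹.
dᵢ = 1/0.0074300 ≈ 134.5889 mm.

134.59 mm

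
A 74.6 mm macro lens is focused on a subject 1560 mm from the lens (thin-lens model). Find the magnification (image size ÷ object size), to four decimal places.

Thin lens: 1/f = 1/dₒ + 1/dᵢ → 1/dᵢ = 1/74.6 − 1/1560 = 0.0127638 mm⁻¹, so dᵢ ≈ 78.3466 mm.
Magnification m = dᵢ/dₒ = 78.3466/1560 ≈ 0.05022.

0.0502×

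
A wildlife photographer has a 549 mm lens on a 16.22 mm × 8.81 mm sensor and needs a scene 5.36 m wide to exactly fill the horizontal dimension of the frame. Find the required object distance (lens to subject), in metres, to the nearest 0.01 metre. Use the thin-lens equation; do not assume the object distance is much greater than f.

W: 5.36 m = 5360 mm.
Magnification m = w/W = dᵢ/dₒ; combined with 1/f = 1/dₒ + 1/dᵢ this gives dₒ = f·(1 + W/w).
dₒ = 549 mm × (1 + 5360/16.22) = 549 × 331.4562 ≈ 181969.469 mm = 181.969 m.

181.97 m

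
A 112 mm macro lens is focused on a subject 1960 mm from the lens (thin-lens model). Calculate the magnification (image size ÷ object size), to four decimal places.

0.0606×

Thin lens: 1/f = 1/dₒ + 1/dᵢ → 1/dᵢ = 1/112 − 1/1960 = 0.0084184 mm⁻¹, so dᵢ ≈ 118.7879 mm.
Magnification m = dᵢ/dₒ = 118.7879/1960 ≈ 0.06061.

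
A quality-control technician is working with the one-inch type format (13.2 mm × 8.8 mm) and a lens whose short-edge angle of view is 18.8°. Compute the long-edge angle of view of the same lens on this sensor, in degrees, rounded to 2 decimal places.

From the short-edge AOV: f = 8.8 / (2·tan(9.4°)) = 8.8 / 0.33110 ≈ 26.5782 mm.
Long-edge AOV = 2·arctan(13.2 / (2 × 26.5782)) = 2·arctan(0.24832) ≈ 27.8916°.

27.89°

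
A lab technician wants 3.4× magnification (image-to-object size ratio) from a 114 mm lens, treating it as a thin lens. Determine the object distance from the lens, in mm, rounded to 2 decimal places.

With m = dᵢ/dₒ and 1/f = 1/dₒ + 1/dᵢ, substituting dᵢ = m·dₒ gives 1/f = (1 + 1/m)/dₒ, hence dₒ = f·(1 + 1/m).
dₒ = 114 × (1 + 1/3.4) = 114 × 1.29412 ≈ 147.529 mm.

147.53 mm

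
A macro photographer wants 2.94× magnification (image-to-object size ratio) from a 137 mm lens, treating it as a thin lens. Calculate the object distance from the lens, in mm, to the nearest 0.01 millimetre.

183.60 mm

With m = dᵢ/dₒ and 1/f = 1/dₒ + 1/dᵢ, substituting dᵢ = m·dₒ gives 1/f = (1 + 1/m)/dₒ, hence dₒ = f·(1 + 1/m).
dₒ = 137 × (1 + 1/2.94) = 137 × 1.34014 ≈ 183.599 mm.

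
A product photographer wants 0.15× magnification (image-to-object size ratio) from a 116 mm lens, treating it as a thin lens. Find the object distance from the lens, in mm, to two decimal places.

With m = dᵢ/dₒ and 1/f = 1/dₒ + 1/dᵢ, substituting dᵢ = m·dₒ gives 1/f = (1 + 1/m)/dₒ, hence dₒ = f·(1 + 1/m).
dₒ = 116 × (1 + 1/0.15) = 116 × 7.66667 ≈ 889.333 mm.

889.33 mm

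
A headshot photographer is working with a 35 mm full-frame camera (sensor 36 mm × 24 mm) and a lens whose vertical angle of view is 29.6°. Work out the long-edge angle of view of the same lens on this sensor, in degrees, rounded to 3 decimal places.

43.239°

From the vertical AOV: f = 24 / (2·tan(14.8°)) = 24 / 0.52842 ≈ 45.4182 mm.
Long-edge AOV = 2·arctan(36 / (2 × 45.4182)) = 2·arctan(0.39632) ≈ 43.2385°.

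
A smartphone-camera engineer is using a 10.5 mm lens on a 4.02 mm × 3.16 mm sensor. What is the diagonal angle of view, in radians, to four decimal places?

0.4777 rad

Sensor diagonal = √(4.02² + 3.16²) = √26.1460 ≈ 5.1133 mm.
Angle of view α = 2·arctan(d/2f) with d = 5.1133 mm and f = 10.5 mm.
d/2f = 0.24349; arctan(0.24349) ≈ 0.2388 rad, so α ≈ 0.4777 rad.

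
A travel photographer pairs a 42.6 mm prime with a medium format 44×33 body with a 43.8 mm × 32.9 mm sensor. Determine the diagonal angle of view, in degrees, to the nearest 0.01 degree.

65.48°

Sensor diagonal = √(43.8² + 32.9²) = √3000.8500 ≈ 54.7800 mm.
Angle of view α = 2·arctan(d/2f) with d = 54.7800 mm and f = 42.6 mm.
d/2f = 0.64296; arctan(0.64296) ≈ 32.7393°, so α ≈ 65.4786°.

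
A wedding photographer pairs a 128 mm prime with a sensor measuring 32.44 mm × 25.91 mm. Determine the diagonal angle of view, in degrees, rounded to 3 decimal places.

18.424°

Sensor diagonal = √(32.44² + 25.91²) = √1723.6817 ≈ 41.5172 mm.
Angle of view α = 2·arctan(d/2f) with d = 41.5172 mm and f = 128 mm.
d/2f = 0.16218; arctan(0.16218) ≈ 9.2118°, so α ≈ 18.4237°.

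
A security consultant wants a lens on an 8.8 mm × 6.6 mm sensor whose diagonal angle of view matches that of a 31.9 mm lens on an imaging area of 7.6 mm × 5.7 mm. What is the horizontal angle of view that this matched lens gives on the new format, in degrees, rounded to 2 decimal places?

13.59°

Sensor diagonal = √(7.6² + 5.7²) = √90.2500 ≈ 9.5000 mm.
Sensor diagonal = √(8.8² + 6.6²) = √121.0000 ≈ 11.0000 mm.
Equal diagonal AOV ⇒ f₂ = f₁ · 11.0000/9.5000 = 31.9 × 1.15789 ≈ 36.9368 mm.
Horizontal AOV on the new format = 2·arctan(8.8 / (2 × 36.9368)) = 2·arctan(0.11912) ≈ 13.5864°.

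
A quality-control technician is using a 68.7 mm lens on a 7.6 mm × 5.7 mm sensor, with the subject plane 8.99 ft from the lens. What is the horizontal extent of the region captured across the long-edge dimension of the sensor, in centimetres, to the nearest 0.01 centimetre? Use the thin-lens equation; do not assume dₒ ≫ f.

29.55 cm

dₒ: 8.99 ft × 304.8 mm/ft = 2740.15 mm.
Similar triangles through the lens centre give W/dₒ = w/dᵢ; with 1/f = 1/dₒ + 1/dᵢ this gives W = w·(dₒ − f)/f.
W = 7.6 mm × (2740.15 − 68.7) / 68.7 = 7.6 × 38.8858 ≈ 295.532 mm = 29.5532 cm.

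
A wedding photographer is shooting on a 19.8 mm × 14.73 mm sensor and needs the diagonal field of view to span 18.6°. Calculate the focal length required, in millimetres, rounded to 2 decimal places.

75.35 mm

Sensor diagonal = √(19.8² + 14.73²) = √609.0129 ≈ 24.6782 mm.
From α = 2·arctan(d/2f) we get f = d / (2·tan(α/2)).
With d = 24.6782 mm and α/2 = 9.3°, tan(α/2) ≈ 0.16376, so f ≈ 24.6782 / 0.32751 ≈ 75.3504 mm.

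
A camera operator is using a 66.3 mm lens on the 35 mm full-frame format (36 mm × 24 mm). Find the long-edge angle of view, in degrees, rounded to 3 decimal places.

Angle of view α = 2·arctan(w/2f) with w = 36 mm and f = 66.3 mm.
w/2f = 0.27149; arctan(0.27149) ≈ 15.1893°, so α ≈ 30.3786°.

30.379°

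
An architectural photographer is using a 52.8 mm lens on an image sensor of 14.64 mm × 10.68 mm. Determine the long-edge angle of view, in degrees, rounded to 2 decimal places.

Angle of view α = 2·arctan(w/2f) with w = 14.64 mm and f = 52.8 mm.
w/2f = 0.13864; arctan(0.13864) ≈ 7.8930°, so α ≈ 15.7859°.

15.79°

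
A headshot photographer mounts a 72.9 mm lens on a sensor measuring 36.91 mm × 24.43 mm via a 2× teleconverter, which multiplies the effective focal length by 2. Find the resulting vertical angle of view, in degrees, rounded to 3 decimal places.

Effective focal length f = 72.9 × 2 = 145.8 mm.
α = 2·arctan(24.43 / (2 × 145.8)) = 2·arctan(0.08378) ≈ 9.5780°.

9.578°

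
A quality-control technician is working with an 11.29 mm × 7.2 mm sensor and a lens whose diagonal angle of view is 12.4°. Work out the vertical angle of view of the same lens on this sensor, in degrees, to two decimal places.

Sensor diagonal = √(11.29² + 7.2²) = √179.3041 ≈ 13.3904 mm.
From the diagonal AOV: f = 13.3904 / (2·tan(6.2°)) = 13.3904 / 0.21727 ≈ 61.6306 mm.
Vertical AOV = 2·arctan(7.2 / (2 × 61.6306)) = 2·arctan(0.05841) ≈ 6.6860°.

6.69°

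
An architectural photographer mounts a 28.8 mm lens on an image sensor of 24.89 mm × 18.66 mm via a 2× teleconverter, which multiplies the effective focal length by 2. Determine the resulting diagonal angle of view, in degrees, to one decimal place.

Effective focal length f = 28.8 × 2 = 57.6 mm.
Sensor diagonal = √(24.89² + 18.66²) = √967.7077 ≈ 31.1080 mm.
α = 2·arctan(31.108 / (2 × 57.6)) = 2·arctan(0.27003) ≈ 30.2229°.

30.2°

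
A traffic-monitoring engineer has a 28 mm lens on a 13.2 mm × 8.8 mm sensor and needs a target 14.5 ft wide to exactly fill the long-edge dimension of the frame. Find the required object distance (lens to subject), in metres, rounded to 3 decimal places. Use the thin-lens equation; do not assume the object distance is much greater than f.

W: 14.5 ft × 304.8 mm/ft = 4419.60 mm.
Magnification m = w/W = dᵢ/dₒ; combined with 1/f = 1/dₒ + 1/dᵢ this gives dₒ = f·(1 + W/w).
dₒ = 28 mm × (1 + 4419.6/13.2) = 28 × 335.8182 ≈ 9402.909 mm = 9.40291 m.

9.403 m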